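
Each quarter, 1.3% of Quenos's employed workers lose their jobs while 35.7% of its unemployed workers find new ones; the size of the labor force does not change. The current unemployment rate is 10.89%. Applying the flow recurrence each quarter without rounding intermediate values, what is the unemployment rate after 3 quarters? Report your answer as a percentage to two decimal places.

With a fixed labor force, u_{t+1} = u_t + s·(1−u_t) − f·u_t = u_t·(1−s−f) + s.
Here 1−s−f = 0.630 and s = 0.013.
u_1 = 0.108900 × 0.630 + 0.013 = 0.081607.
u_2 = 0.081607 × 0.630 + 0.013 = 0.064412.
u_3 = 0.064412 × 0.630 + 0.013 = 0.053580.

Unemployment rate after three quarters ≈ 5.36%.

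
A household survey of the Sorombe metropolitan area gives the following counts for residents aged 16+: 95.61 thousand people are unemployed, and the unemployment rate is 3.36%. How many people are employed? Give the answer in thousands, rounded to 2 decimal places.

Labor force = U / u = 95.61 / 0.0336 ≈ 2,845.54 thousand.
Employed = labor force − unemployed = 2,845.54 − 95.61 = 2,749.93 thousand.

About 2,749.93 thousand are employed.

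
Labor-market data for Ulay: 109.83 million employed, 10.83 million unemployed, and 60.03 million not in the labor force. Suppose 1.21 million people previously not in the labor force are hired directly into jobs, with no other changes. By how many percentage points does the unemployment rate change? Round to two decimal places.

The unemployment rate changes by −0.09 percentage points.

Initially, labor force = 109.83 + 10.83 = 120.66 million, so u = 10.83/120.66 = 8.98%.
After the change, employed and labor force both rise by 1.21; unemployed unchanged → E = 111.04, U = 10.83, labor force = 121.87 million.
New unemployment rate = 10.83 / 121.87 = 8.89%.
Change = 8.89% − 8.98% = −0.09 percentage points.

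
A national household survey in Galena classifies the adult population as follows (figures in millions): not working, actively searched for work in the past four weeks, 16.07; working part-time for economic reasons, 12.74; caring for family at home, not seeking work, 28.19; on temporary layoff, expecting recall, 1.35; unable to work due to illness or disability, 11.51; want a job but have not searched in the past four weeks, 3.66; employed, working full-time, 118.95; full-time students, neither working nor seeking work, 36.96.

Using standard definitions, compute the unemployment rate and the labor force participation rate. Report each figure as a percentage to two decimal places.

Employed = 12.74 + 118.95 = 131.69 million (anyone who worked, including part-time for economic reasons, counts as employed).
Unemployed = 16.07 + 1.35 = 17.42 million (jobless and actively searching, or on temporary layoff).
Labor force = 131.69 + 17.42 = 149.11 million.
Not in labor force = 28.19 + 11.51 + 3.66 + 36.96 = 80.32 million (those not working and not actively searching are outside the labor force — including those who want a job but have given up searching).
Civilian working-age population = 149.11 + 80.32 = 229.43 million.
Unemployment rate = 17.42 / 149.11 = 11.68%.
Labor force participation rate = 149.11 / 229.43 = 64.99%.

Unemployment rate ≈ 11.68%; labor force participation rate ≈ 64.99%.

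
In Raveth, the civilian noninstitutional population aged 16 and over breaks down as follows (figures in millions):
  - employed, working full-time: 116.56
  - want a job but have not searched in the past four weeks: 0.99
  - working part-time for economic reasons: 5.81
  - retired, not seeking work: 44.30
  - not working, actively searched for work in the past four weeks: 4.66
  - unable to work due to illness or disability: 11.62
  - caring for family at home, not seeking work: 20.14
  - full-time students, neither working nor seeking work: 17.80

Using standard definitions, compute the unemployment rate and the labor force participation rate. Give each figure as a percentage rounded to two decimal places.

Unemployment rate ≈ 3.67%; labor force participation rate ≈ 57.25%.

Employed = 116.56 + 5.81 = 122.37 million (anyone who worked, including part-time for economic reasons, counts as employed).
Unemployed = 4.66 million.
Labor force = 122.37 + 4.66 = 127.03 million.
Not in labor force = 0.99 + 44.30 + 11.62 + 20.14 + 17.80 = 94.85 million (those not working and not actively searching are outside the labor force — including those who want a job but have given up searching).
Civilian working-age population = 127.03 + 94.85 = 221.88 million.
Unemployment rate = 4.66 / 127.03 = 3.67%.
Labor force participation rate = 127.03 / 221.88 = 57.25%.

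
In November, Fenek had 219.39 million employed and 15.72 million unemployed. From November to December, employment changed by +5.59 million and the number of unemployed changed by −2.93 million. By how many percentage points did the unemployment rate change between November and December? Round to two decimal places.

November: labor force = 219.39 + 15.72 = 235.11; u = 15.72/235.11 = 6.69%.
December: labor force = 224.98 + 12.79 = 237.77; u = 12.79/237.77 = 5.38%.
Change = 5.38% − 6.69% = −1.31 pp.

The unemployment rate changed by −1.31 percentage points.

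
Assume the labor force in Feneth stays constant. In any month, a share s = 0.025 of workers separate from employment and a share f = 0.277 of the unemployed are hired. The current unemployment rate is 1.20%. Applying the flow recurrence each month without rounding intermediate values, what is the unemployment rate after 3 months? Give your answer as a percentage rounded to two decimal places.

Unemployment rate after three months ≈ 5.87%.

With a fixed labor force, u_{t+1} = u_t + s·(1−u_t) − f·u_t = u_t·(1−s−f) + s.
Here 1−s−f = 0.698 and s = 0.025.
u_1 = 0.012000 × 0.698 + 0.025 = 0.033376.
u_2 = 0.033376 × 0.698 + 0.025 = 0.048296.
u_3 = 0.048296 × 0.698 + 0.025 = 0.058711.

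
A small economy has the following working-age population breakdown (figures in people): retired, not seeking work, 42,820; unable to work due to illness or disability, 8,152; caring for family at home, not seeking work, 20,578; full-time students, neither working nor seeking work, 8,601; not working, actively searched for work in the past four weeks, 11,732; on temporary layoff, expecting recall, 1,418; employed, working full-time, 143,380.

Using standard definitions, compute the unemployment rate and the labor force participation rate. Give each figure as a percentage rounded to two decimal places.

Unemployment rate ≈ 8.40%; labor force participation rate ≈ 66.14%.

Employed = 143,380.
Unemployed = 11,732 + 1,418 = 13,150 (jobless and actively searching, or on temporary layoff).
Labor force = 143,380 + 13,150 = 156,530.
Not in labor force = 42,820 + 8,152 + 20,578 + 8,601 = 80,151 (those not working and not actively searching are outside the labor force).
Civilian working-age population = 156,530 + 80,151 = 236,681.
Unemployment rate = 13,150 / 156,530 = 8.40%.
Labor force participation rate = 156,530 / 236,681 = 66.14%.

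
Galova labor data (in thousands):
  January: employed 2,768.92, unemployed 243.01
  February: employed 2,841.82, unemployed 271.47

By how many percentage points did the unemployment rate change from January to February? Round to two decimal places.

The unemployment rate changed by +0.65 percentage points.

January: labor force = 2,768.92 + 243.01 = 3,011.93; u = 243.01/3,011.93 = 8.07%.
February: labor force = 2,841.82 + 271.47 = 3,113.29; u = 271.47/3,113.29 = 8.72%.
Change = 8.72% − 8.07% = +0.65 pp.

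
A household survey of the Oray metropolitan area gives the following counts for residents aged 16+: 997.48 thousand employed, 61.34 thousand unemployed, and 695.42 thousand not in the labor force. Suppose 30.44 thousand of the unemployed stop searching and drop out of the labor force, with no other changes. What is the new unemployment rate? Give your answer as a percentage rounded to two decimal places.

Initially, labor force = 997.48 + 61.34 = 1,058.82 thousand, so u = 61.34/1,058.82 = 5.79%.
After the change, unemployed and labor force both fall by 30.44 → E = 997.48, U = 30.90, labor force = 1,028.38 thousand.
New unemployment rate = 30.90 / 1,028.38 = 3.00%.

New unemployment rate ≈ 3.00%.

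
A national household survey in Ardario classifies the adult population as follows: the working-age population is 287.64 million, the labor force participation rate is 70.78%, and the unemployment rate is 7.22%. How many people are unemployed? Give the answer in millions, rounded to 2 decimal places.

About 14.70 million are unemployed.

Labor force = 0.7078 × 287.64 = 203.59 million.
Unemployed = 0.0722 × 203.59 ≈ 14.70 million.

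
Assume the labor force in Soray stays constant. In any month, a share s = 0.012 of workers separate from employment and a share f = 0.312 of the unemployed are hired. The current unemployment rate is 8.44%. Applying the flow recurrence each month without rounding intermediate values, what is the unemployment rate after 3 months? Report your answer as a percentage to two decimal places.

With a fixed labor force, u_{t+1} = u_t + s·(1−u_t) − f·u_t = u_t·(1−s−f) + s.
Here 1−s−f = 0.676 and s = 0.012.
u_1 = 0.084400 × 0.676 + 0.012 = 0.069054.
u_2 = 0.069054 × 0.676 + 0.012 = 0.058681.
u_3 = 0.058681 × 0.676 + 0.012 = 0.051668.

Unemployment rate after three months ≈ 5.17%.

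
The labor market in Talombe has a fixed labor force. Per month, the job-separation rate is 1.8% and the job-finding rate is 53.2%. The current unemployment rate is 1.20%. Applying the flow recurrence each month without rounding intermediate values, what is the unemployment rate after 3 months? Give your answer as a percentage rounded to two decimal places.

Unemployment rate after three months ≈ 3.08%.

With a fixed labor force, u_{t+1} = u_t + s·(1−u_t) − f·u_t = u_t·(1−s−f) + s.
Here 1−s−f = 0.450 and s = 0.018.
u_1 = 0.012000 × 0.450 + 0.018 = 0.023400.
u_2 = 0.023400 × 0.450 + 0.018 = 0.028530.
u_3 = 0.028530 × 0.450 + 0.018 = 0.030838.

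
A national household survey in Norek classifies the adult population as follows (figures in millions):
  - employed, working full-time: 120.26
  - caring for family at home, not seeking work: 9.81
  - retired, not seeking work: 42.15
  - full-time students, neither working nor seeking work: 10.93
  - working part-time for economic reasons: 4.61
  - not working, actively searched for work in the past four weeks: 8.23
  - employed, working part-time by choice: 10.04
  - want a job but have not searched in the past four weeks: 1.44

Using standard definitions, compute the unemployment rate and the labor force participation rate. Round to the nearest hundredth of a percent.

Employed = 120.26 + 4.61 + 10.04 = 134.91 million (anyone who worked, including part-time for economic reasons, counts as employed).
Unemployed = 8.23 million.
Labor force = 134.91 + 8.23 = 143.14 million.
Not in labor force = 9.81 + 42.15 + 10.93 + 1.44 = 64.33 million (those not working and not actively searching are outside the labor force — including those who want a job but have given up searching).
Civilian working-age population = 143.14 + 64.33 = 207.47 million.
Unemployment rate = 8.23 / 143.14 = 5.75%.
Labor force participation rate = 143.14 / 207.47 = 68.99%.

Unemployment rate ≈ 5.75%; labor force participation rate ≈ 68.99%.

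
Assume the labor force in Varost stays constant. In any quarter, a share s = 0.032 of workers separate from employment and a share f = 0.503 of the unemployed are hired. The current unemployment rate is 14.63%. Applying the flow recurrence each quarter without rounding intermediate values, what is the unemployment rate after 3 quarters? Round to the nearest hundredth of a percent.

Unemployment rate after three quarters ≈ 6.85%.

With a fixed labor force, u_{t+1} = u_t + s·(1−u_t) − f·u_t = u_t·(1−s−f) + s.
Here 1−s−f = 0.465 and s = 0.032.
u_1 = 0.146300 × 0.465 + 0.032 = 0.100030.
u_2 = 0.100030 × 0.465 + 0.032 = 0.078514.
u_3 = 0.078514 × 0.465 + 0.032 = 0.068509.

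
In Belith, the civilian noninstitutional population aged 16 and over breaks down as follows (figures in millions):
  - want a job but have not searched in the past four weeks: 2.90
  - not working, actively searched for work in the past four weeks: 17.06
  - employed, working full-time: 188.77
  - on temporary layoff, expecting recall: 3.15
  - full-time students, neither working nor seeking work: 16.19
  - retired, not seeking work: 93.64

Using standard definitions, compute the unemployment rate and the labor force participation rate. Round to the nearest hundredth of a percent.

Unemployment rate ≈ 9.67%; labor force participation rate ≈ 64.96%.

Employed = 188.77 million.
Unemployed = 17.06 + 3.15 = 20.21 million (jobless and actively searching, or on temporary layoff).
Labor force = 188.77 + 20.21 = 208.98 million.
Not in labor force = 2.90 + 16.19 + 93.64 = 112.73 million (those not working and not actively searching are outside the labor force — including those who want a job but have given up searching).
Civilian working-age population = 208.98 + 112.73 = 321.71 million.
Unemployment rate = 20.21 / 208.98 = 9.67%.
Labor force participation rate = 208.98 / 321.71 = 64.96%.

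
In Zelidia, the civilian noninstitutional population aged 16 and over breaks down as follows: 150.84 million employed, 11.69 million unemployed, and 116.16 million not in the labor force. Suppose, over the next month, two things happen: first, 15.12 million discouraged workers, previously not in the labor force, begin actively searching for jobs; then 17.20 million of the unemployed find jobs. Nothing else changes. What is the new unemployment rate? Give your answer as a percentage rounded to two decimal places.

Initially, labor force = 150.84 + 11.69 = 162.53 million, so u = 11.69/162.53 = 7.19%.
After the first change, unemployed and labor force both rise by 15.12 → E = 150.84, U = 26.81, labor force = 177.65 million.
After the second change, unemployed falls and employed rises by 17.20; labor force unchanged → E = 168.04, U = 9.61, labor force = 177.65 million.
New unemployment rate = 9.61 / 177.65 = 5.41%.

New unemployment rate ≈ 5.41%.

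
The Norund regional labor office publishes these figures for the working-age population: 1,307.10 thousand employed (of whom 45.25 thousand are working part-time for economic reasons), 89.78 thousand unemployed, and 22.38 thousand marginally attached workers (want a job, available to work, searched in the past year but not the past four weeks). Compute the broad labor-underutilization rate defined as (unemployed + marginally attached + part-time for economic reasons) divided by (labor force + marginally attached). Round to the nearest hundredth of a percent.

Labor force = 1,307.10 + 89.78 = 1,396.88 thousand.
Numerator = 89.78 + 22.38 + 45.25 = 157.41 thousand.
Denominator = 1,396.88 + 22.38 = 1,419.26 thousand.
Broad rate = 157.41 / 1,419.26 = 11.09%.

Broad underutilization rate ≈ 11.09%.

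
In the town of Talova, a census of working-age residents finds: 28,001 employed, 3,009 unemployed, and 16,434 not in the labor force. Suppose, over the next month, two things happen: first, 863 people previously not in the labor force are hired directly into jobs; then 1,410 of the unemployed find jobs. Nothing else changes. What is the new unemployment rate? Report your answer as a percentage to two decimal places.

Initially, labor force = 28,001 + 3,009 = 31,010, so u = 3,009/31,010 = 9.70%.
After the first change, employed and labor force both rise by 863; unemployed unchanged → E = 28,864, U = 3,009, labor force = 31,873.
After the second change, unemployed falls and employed rises by 1,410; labor force unchanged → E = 30,274, U = 1,599, labor force = 31,873.
New unemployment rate = 1,599 / 31,873 = 5.02%.

New unemployment rate ≈ 5.02%.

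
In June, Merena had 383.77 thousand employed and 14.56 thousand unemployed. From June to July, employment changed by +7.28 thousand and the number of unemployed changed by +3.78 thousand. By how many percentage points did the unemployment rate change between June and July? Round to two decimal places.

The unemployment rate changed by +0.82 percentage points.

June: labor force = 383.77 + 14.56 = 398.33; u = 14.56/398.33 = 3.66%.
July: labor force = 391.05 + 18.34 = 409.39; u = 18.34/409.39 = 4.48%.
Change = 4.48% − 3.66% = +0.82 pp.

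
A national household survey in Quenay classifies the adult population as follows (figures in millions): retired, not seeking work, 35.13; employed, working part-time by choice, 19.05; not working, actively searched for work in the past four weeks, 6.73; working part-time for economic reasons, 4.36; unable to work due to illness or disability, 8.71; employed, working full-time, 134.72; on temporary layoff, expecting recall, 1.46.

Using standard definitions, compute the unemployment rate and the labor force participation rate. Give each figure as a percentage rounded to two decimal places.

Unemployment rate ≈ 4.92%; labor force participation rate ≈ 79.14%.

Employed = 19.05 + 4.36 + 134.72 = 158.13 million (anyone who worked, including part-time for economic reasons, counts as employed).
Unemployed = 6.73 + 1.46 = 8.19 million (jobless and actively searching, or on temporary layoff).
Labor force = 158.13 + 8.19 = 166.32 million.
Not in labor force = 35.13 + 8.71 = 43.84 million (those not working and not actively searching are outside the labor force).
Civilian working-age population = 166.32 + 43.84 = 210.16 million.
Unemployment rate = 8.19 / 166.32 = 4.92%.
Labor force participation rate = 166.32 / 210.16 = 79.14%.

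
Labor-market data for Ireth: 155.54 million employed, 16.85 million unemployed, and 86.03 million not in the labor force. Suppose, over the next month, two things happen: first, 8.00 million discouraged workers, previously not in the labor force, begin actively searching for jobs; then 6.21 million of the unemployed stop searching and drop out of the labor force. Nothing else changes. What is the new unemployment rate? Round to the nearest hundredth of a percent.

Initially, labor force = 155.54 + 16.85 = 172.39 million, so u = 16.85/172.39 = 9.77%.
After the first change, unemployed and labor force both rise by 8.00 → E = 155.54, U = 24.85, labor force = 180.39 million.
After the second change, unemployed and labor force both fall by 6.21 → E = 155.54, U = 18.64, labor force = 174.18 million.
New unemployment rate = 18.64 / 174.18 = 10.70%.

New unemployment rate ≈ 10.70%.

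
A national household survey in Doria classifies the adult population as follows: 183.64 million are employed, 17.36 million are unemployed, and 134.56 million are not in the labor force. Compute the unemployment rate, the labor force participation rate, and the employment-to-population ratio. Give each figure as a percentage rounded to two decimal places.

Labor force = employed + unemployed = 183.64 + 17.36 = 201.00 million.
Working-age population = 201.00 + 134.56 = 335.56 million.
Unemployment rate = 17.36 / 201.00 = 8.64%.
Labor force participation rate = 201.00 / 335.56 = 59.90%.
Employment-population ratio = 183.64 / 335.56 = 54.73%.

Unemployment rate ≈ 8.64%; labor force participation rate ≈ 59.90%; employment-population ratio ≈ 54.73%.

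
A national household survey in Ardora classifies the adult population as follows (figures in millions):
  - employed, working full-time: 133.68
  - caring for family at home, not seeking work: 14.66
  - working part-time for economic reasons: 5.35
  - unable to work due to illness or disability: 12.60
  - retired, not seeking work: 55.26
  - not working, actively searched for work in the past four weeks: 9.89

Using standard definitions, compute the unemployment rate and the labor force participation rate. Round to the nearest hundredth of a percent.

Employed = 133.68 + 5.35 = 139.03 million (anyone who worked, including part-time for economic reasons, counts as employed).
Unemployed = 9.89 million.
Labor force = 139.03 + 9.89 = 148.92 million.
Not in labor force = 14.66 + 12.60 + 55.26 = 82.52 million (those not working and not actively searching are outside the labor force).
Civilian working-age population = 148.92 + 82.52 = 231.44 million.
Unemployment rate = 9.89 / 148.92 = 6.64%.
Labor force participation rate = 148.92 / 231.44 = 64.34%.

Unemployment rate ≈ 6.64%; labor force participation rate ≈ 64.34%.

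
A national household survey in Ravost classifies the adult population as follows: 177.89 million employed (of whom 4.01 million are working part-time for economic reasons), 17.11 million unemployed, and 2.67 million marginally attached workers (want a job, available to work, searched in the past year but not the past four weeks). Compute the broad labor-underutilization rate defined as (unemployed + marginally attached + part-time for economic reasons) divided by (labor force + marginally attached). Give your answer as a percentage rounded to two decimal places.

Broad underutilization rate ≈ 12.04%.

Labor force = 177.89 + 17.11 = 195.00 million.
Numerator = 17.11 + 2.67 + 4.01 = 23.79 million.
Denominator = 195.00 + 2.67 = 197.67 million.
Broad rate = 23.79 / 197.67 = 12.04%.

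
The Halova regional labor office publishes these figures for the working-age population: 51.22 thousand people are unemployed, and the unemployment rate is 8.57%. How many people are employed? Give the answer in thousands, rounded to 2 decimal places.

Labor force = U / u = 51.22 / 0.0857 ≈ 597.67 thousand.
Employed = labor force − unemployed = 597.67 − 51.22 = 546.45 thousand.

About 546.45 thousand are employed.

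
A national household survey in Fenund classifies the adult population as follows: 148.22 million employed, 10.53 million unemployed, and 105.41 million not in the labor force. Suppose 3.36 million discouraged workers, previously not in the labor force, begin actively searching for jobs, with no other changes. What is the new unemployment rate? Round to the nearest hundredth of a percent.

Initially, labor force = 148.22 + 10.53 = 158.75 million, so u = 10.53/158.75 = 6.63%.
After the change, unemployed and labor force both rise by 3.36 → E = 148.22, U = 13.89, labor force = 162.11 million.
New unemployment rate = 13.89 / 162.11 = 8.57%.

New unemployment rate ≈ 8.57%.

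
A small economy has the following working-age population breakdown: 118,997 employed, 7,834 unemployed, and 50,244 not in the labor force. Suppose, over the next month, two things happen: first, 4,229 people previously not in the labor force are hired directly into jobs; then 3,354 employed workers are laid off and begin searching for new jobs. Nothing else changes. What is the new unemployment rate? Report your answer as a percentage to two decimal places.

New unemployment rate ≈ 8.54%.

Initially, labor force = 118,997 + 7,834 = 126,831, so u = 7,834/126,831 = 6.18%.
After the first change, employed and labor force both rise by 4,229; unemployed unchanged → E = 123,226, U = 7,834, labor force = 131,060.
After the second change, employed falls and unemployed rises by 3,354; labor force unchanged → E = 119,872, U = 11,188, labor force = 131,060.
New unemployment rate = 11,188 / 131,060 = 8.54%.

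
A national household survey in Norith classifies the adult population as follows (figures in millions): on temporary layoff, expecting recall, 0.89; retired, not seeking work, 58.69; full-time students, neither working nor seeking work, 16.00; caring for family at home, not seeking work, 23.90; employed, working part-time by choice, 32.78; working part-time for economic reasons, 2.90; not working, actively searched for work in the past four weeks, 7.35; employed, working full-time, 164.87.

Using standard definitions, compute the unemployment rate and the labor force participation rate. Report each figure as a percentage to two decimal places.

Unemployment rate ≈ 3.95%; labor force participation rate ≈ 67.93%.

Employed = 32.78 + 2.90 + 164.87 = 200.55 million (anyone who worked, including part-time for economic reasons, counts as employed).
Unemployed = 0.89 + 7.35 = 8.24 million (jobless and actively searching, or on temporary layoff).
Labor force = 200.55 + 8.24 = 208.79 million.
Not in labor force = 58.69 + 16.00 + 23.90 = 98.59 million (those not working and not actively searching are outside the labor force).
Civilian working-age population = 208.79 + 98.59 = 307.38 million.
Unemployment rate = 8.24 / 208.79 = 3.95%.
Labor force participation rate = 208.79 / 307.38 = 67.93%.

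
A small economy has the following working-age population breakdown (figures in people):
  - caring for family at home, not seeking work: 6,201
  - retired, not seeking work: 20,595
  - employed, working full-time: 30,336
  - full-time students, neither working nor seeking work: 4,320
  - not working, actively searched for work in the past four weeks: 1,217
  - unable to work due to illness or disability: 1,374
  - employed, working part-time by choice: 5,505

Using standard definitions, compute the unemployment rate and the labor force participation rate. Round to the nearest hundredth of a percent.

Unemployment rate ≈ 3.28%; labor force participation rate ≈ 53.28%.

Employed = 30,336 + 5,505 = 35,841.
Unemployed = 1,217.
Labor force = 35,841 + 1,217 = 37,058.
Not in labor force = 6,201 + 20,595 + 4,320 + 1,374 = 32,490 (those not working and not actively searching are outside the labor force).
Civilian working-age population = 37,058 + 32,490 = 69,548.
Unemployment rate = 1,217 / 37,058 = 3.28%.
Labor force participation rate = 37,058 / 69,548 = 53.28%.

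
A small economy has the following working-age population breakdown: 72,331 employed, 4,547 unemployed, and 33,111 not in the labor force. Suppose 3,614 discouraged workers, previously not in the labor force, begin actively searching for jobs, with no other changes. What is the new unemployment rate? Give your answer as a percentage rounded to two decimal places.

New unemployment rate ≈ 10.14%.

Initially, labor force = 72,331 + 4,547 = 76,878, so u = 4,547/76,878 = 5.91%.
After the change, unemployed and labor force both rise by 3,614 → E = 72,331, U = 8,161, labor force = 80,492.
New unemployment rate = 8,161 / 80,492 = 10.14%.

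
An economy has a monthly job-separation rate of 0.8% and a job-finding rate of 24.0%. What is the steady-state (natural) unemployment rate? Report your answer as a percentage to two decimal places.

At steady state the flows balance: s·E = f·U, so U/(E+U) = s/(s+f).
u* = 0.8 / (0.8 + 24.0) = 0.8 / 24.80 = 3.23%.

Steady-state unemployment rate ≈ 3.23%.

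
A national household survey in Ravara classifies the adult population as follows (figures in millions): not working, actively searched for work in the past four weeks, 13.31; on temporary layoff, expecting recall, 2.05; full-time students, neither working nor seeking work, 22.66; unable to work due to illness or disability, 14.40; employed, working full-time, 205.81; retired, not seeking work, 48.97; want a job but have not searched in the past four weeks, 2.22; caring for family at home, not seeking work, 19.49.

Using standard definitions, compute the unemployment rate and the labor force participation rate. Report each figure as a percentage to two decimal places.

Employed = 205.81 million.
Unemployed = 13.31 + 2.05 = 15.36 million (jobless and actively searching, or on temporary layoff).
Labor force = 205.81 + 15.36 = 221.17 million.
Not in labor force = 22.66 + 14.40 + 48.97 + 2.22 + 19.49 = 107.74 million (those not working and not actively searching are outside the labor force — including those who want a job but have given up searching).
Civilian working-age population = 221.17 + 107.74 = 328.91 million.
Unemployment rate = 15.36 / 221.17 = 6.94%.
Labor force participation rate = 221.17 / 328.91 = 67.24%.

Unemployment rate ≈ 6.94%; labor force participation rate ≈ 67.24%.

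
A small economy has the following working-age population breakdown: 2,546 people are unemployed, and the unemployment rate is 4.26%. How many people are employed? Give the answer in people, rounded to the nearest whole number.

About 57,219 are employed.

Labor force = U / u = 2,546 / 0.0426 ≈ 59,765.
Employed = labor force − unemployed = 59,765 − 2,546 = 57,219.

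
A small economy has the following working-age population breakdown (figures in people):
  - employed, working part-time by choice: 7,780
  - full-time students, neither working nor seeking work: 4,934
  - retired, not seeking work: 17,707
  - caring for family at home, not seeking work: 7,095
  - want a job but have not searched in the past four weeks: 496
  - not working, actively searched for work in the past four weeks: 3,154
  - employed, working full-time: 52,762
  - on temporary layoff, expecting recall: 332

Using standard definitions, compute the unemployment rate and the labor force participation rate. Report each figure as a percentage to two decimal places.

Employed = 7,780 + 52,762 = 60,542.
Unemployed = 3,154 + 332 = 3,486 (jobless and actively searching, or on temporary layoff).
Labor force = 60,542 + 3,486 = 64,028.
Not in labor force = 4,934 + 17,707 + 7,095 + 496 = 30,232 (those not working and not actively searching are outside the labor force — including those who want a job but have given up searching).
Civilian working-age population = 64,028 + 30,232 = 94,260.
Unemployment rate = 3,486 / 64,028 = 5.44%.
Labor force participation rate = 64,028 / 94,260 = 67.93%.

Unemployment rate ≈ 5.44%; labor force participation rate ≈ 67.93%.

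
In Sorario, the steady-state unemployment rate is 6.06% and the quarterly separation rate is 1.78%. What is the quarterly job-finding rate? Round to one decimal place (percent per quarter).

From u* = s/(s+f): f = s·(1−u)/u.
f = 1.78 × (1 − 0.0606) / 0.0606 = 1.6721 / 0.0606 ≈ 27.6% per quarter.

Job-finding rate ≈ 27.6% per quarter.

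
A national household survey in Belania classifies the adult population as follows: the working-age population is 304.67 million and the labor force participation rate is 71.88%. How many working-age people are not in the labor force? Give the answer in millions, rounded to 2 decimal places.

Share not in the labor force = 1 − 0.7188 = 0.2812.
Not in labor force = 0.2812 × 304.67 ≈ 85.67 million.

About 85.67 million are not in the labor force.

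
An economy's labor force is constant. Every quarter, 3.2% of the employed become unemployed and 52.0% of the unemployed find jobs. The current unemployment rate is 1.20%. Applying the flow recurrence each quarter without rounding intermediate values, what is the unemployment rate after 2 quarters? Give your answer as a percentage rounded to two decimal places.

Unemployment rate after two quarters ≈ 4.87%.

With a fixed labor force, u_{t+1} = u_t + s·(1−u_t) − f·u_t = u_t·(1−s−f) + s.
Here 1−s−f = 0.448 and s = 0.032.
u_1 = 0.012000 × 0.448 + 0.032 = 0.037376.
u_2 = 0.037376 × 0.448 + 0.032 = 0.048744.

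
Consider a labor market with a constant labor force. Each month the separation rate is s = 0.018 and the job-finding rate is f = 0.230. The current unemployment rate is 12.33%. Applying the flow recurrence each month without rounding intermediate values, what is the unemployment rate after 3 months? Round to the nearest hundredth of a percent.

Unemployment rate after three months ≈ 9.41%.

With a fixed labor force, u_{t+1} = u_t + s·(1−u_t) − f·u_t = u_t·(1−s−f) + s.
Here 1−s−f = 0.752 and s = 0.018.
u_1 = 0.123300 × 0.752 + 0.018 = 0.110722.
u_2 = 0.110722 × 0.752 + 0.018 = 0.101263.
u_3 = 0.101263 × 0.752 + 0.018 = 0.094150.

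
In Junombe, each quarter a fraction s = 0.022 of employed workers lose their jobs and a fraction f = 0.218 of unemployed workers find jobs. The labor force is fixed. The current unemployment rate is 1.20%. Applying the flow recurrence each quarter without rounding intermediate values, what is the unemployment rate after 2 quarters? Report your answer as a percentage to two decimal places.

Unemployment rate after two quarters ≈ 4.57%.

With a fixed labor force, u_{t+1} = u_t + s·(1−u_t) − f·u_t = u_t·(1−s−f) + s.
Here 1−s−f = 0.760 and s = 0.022.
u_1 = 0.012000 × 0.760 + 0.022 = 0.031120.
u_2 = 0.031120 × 0.760 + 0.022 = 0.045651.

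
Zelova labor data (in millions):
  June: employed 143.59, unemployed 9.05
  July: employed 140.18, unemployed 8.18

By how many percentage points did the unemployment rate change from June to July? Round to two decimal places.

June: labor force = 143.59 + 9.05 = 152.64; u = 9.05/152.64 = 5.93%.
July: labor force = 140.18 + 8.18 = 148.36; u = 8.18/148.36 = 5.51%.
Change = 5.51% − 5.93% = −0.42 pp.

The unemployment rate changed by −0.42 percentage points.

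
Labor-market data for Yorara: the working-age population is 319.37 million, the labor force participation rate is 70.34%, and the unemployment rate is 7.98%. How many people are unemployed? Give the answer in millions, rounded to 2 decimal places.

About 17.93 million are unemployed.

Labor force = 0.7034 × 319.37 = 224.64 million.
Unemployed = 0.0798 × 224.64 ≈ 17.93 million.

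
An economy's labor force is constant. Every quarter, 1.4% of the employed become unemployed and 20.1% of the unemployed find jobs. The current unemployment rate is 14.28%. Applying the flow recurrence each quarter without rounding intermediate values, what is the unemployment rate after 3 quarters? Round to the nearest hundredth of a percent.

Unemployment rate after three quarters ≈ 10.27%.

With a fixed labor force, u_{t+1} = u_t + s·(1−u_t) − f·u_t = u_t·(1−s−f) + s.
Here 1−s−f = 0.785 and s = 0.014.
u_1 = 0.142800 × 0.785 + 0.014 = 0.126098.
u_2 = 0.126098 × 0.785 + 0.014 = 0.112987.
u_3 = 0.112987 × 0.785 + 0.014 = 0.102695.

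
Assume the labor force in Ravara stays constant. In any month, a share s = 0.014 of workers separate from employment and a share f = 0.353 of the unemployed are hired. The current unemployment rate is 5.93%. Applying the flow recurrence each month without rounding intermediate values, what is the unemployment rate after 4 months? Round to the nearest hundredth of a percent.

Unemployment rate after four months ≈ 4.15%.

With a fixed labor force, u_{t+1} = u_t + s·(1−u_t) − f·u_t = u_t·(1−s−f) + s.
Here 1−s−f = 0.633 and s = 0.014.
u_1 = 0.059300 × 0.633 + 0.014 = 0.051537.
u_2 = 0.051537 × 0.633 + 0.014 = 0.046623.
u_3 = 0.046623 × 0.633 + 0.014 = 0.043512.
u_4 = 0.043512 × 0.633 + 0.014 = 0.041543.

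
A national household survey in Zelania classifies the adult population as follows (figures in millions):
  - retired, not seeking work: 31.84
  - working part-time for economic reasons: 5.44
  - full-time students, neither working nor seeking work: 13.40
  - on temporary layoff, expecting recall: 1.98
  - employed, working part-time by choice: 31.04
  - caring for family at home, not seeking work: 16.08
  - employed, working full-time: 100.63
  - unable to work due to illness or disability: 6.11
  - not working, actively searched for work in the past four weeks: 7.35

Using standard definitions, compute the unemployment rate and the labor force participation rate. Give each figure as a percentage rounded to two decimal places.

Unemployment rate ≈ 6.37%; labor force participation rate ≈ 68.47%.

Employed = 5.44 + 31.04 + 100.63 = 137.11 million (anyone who worked, including part-time for economic reasons, counts as employed).
Unemployed = 1.98 + 7.35 = 9.33 million (jobless and actively searching, or on temporary layoff).
Labor force = 137.11 + 9.33 = 146.44 million.
Not in labor force = 31.84 + 13.40 + 16.08 + 6.11 = 67.43 million (those not working and not actively searching are outside the labor force).
Civilian working-age population = 146.44 + 67.43 = 213.87 million.
Unemployment rate = 9.33 / 146.44 = 6.37%.
Labor force participation rate = 146.44 / 213.87 = 68.47%.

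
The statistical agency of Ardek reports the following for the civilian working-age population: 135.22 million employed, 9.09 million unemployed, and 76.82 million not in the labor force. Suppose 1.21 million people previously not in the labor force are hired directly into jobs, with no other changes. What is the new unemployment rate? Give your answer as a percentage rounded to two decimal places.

Initially, labor force = 135.22 + 9.09 = 144.31 million, so u = 9.09/144.31 = 6.30%.
After the change, employed and labor force both rise by 1.21; unemployed unchanged → E = 136.43, U = 9.09, labor force = 145.52 million.
New unemployment rate = 9.09 / 145.52 = 6.25%.

New unemployment rate ≈ 6.25%.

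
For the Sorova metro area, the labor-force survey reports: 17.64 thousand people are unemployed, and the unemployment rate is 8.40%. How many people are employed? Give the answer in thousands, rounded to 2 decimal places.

About 192.36 thousand are employed.

Labor force = U / u = 17.64 / 0.0840 ≈ 210.00 thousand.
Employed = labor force − unemployed = 210.00 − 17.64 = 192.36 thousand.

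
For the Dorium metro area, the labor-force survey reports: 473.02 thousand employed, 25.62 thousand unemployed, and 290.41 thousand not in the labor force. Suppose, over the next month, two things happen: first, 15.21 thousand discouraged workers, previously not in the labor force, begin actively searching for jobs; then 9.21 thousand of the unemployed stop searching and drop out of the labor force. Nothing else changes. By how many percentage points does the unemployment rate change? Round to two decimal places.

The unemployment rate changes by +1.13 percentage points.

Initially, labor force = 473.02 + 25.62 = 498.64 thousand, so u = 25.62/498.64 = 5.14%.
After the first change, unemployed and labor force both rise by 15.21 → E = 473.02, U = 40.83, labor force = 513.85 thousand.
After the second change, unemployed and labor force both fall by 9.21 → E = 473.02, U = 31.62, labor force = 504.64 thousand.
New unemployment rate = 31.62 / 504.64 = 6.27%.
Change = 6.27% − 5.14% = +1.13 percentage points.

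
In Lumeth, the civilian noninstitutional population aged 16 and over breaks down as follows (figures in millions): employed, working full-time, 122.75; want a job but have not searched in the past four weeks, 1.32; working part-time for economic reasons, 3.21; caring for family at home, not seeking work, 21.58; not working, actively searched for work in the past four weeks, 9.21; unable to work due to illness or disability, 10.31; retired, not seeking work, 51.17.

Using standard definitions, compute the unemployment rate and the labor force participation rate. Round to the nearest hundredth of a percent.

Employed = 122.75 + 3.21 = 125.96 million (anyone who worked, including part-time for economic reasons, counts as employed).
Unemployed = 9.21 million.
Labor force = 125.96 + 9.21 = 135.17 million.
Not in labor force = 1.32 + 21.58 + 10.31 + 51.17 = 84.38 million (those not working and not actively searching are outside the labor force — including those who want a job but have given up searching).
Civilian working-age population = 135.17 + 84.38 = 219.55 million.
Unemployment rate = 9.21 / 135.17 = 6.81%.
Labor force participation rate = 135.17 / 219.55 = 61.57%.

Unemployment rate ≈ 6.81%; labor force participation rate ≈ 61.57%.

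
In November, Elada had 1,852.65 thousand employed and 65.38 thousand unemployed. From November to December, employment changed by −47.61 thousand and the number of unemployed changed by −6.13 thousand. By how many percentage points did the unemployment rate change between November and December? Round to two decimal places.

The unemployment rate changed by −0.23 percentage points.

November: labor force = 1,852.65 + 65.38 = 1,918.03; u = 65.38/1,918.03 = 3.41%.
December: labor force = 1,805.04 + 59.25 = 1,864.29; u = 59.25/1,864.29 = 3.18%.
Change = 3.18% − 3.41% = −0.23 pp.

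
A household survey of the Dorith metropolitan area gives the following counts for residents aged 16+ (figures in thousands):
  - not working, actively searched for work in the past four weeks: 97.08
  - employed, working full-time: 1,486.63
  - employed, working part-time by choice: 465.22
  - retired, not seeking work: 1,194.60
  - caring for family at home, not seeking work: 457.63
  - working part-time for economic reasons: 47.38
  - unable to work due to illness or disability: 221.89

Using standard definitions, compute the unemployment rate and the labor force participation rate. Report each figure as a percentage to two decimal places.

Unemployment rate ≈ 4.63%; labor force participation rate ≈ 52.80%.

Employed = 1,486.63 + 465.22 + 47.38 = 1,999.23 thousand (anyone who worked, including part-time for economic reasons, counts as employed).
Unemployed = 97.08 thousand.
Labor force = 1,999.23 + 97.08 = 2,096.31 thousand.
Not in labor force = 1,194.60 + 457.63 + 221.89 = 1,874.12 thousand (those not working and not actively searching are outside the labor force).
Civilian working-age population = 2,096.31 + 1,874.12 = 3,970.43 thousand.
Unemployment rate = 97.08 / 2,096.31 = 4.63%.
Labor force participation rate = 2,096.31 / 3,970.43 = 52.80%.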